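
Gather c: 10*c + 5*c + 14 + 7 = 15*c + 21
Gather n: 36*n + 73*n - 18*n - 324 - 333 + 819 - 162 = 91*n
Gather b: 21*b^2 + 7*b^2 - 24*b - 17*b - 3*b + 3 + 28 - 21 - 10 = 28*b^2 - 44*b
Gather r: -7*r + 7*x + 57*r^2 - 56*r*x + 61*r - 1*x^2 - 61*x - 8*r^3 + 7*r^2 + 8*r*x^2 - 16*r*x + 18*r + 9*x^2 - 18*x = -8*r^3 + 64*r^2 + r*(8*x^2 - 72*x + 72) + 8*x^2 - 72*x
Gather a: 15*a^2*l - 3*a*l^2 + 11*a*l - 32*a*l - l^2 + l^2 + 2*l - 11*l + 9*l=15*a^2*l + a*(-3*l^2 - 21*l)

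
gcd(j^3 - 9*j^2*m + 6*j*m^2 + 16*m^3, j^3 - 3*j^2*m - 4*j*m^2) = j + m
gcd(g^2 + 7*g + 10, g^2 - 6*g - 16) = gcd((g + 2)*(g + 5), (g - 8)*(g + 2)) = g + 2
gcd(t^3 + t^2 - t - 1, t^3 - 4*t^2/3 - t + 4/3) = t^2 - 1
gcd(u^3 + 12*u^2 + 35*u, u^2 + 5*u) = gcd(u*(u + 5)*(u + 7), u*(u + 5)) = u^2 + 5*u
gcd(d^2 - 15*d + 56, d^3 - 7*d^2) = d - 7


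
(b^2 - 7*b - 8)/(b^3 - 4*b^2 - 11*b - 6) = (b - 8)/(b^2 - 5*b - 6)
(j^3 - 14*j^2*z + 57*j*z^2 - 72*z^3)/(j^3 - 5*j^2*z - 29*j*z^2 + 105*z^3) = (-j^2 + 11*j*z - 24*z^2)/(-j^2 + 2*j*z + 35*z^2)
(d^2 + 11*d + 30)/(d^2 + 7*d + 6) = (d + 5)/(d + 1)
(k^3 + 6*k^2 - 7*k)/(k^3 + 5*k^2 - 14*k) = (k - 1)/(k - 2)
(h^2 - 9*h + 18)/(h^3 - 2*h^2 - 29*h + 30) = (h - 3)/(h^2 + 4*h - 5)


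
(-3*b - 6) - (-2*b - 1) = -b - 5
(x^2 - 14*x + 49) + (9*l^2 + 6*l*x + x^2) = 9*l^2 + 6*l*x + 2*x^2 - 14*x + 49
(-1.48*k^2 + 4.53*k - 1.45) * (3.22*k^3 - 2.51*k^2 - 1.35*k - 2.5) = -4.7656*k^5 + 18.3014*k^4 - 14.0413*k^3 + 1.224*k^2 - 9.3675*k + 3.625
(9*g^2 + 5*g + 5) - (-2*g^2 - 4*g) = 11*g^2 + 9*g + 5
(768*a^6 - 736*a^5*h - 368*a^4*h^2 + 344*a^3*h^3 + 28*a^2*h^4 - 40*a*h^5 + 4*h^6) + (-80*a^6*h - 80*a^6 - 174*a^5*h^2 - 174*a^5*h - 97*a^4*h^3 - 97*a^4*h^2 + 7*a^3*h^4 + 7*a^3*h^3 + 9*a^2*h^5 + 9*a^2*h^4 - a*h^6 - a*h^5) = -80*a^6*h + 688*a^6 - 174*a^5*h^2 - 910*a^5*h - 97*a^4*h^3 - 465*a^4*h^2 + 7*a^3*h^4 + 351*a^3*h^3 + 9*a^2*h^5 + 37*a^2*h^4 - a*h^6 - 41*a*h^5 + 4*h^6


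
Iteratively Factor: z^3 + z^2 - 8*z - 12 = (z + 2)*(z^2 - z - 6) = (z + 2)^2*(z - 3)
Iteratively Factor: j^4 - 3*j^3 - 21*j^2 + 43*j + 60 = (j - 3)*(j^3 - 21*j - 20) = (j - 5)*(j - 3)*(j^2 + 5*j + 4) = (j - 5)*(j - 3)*(j + 1)*(j + 4)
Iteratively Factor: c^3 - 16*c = (c - 4)*(c^2 + 4*c) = (c - 4)*(c + 4)*(c)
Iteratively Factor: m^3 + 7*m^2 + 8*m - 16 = (m + 4)*(m^2 + 3*m - 4) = (m - 1)*(m + 4)*(m + 4)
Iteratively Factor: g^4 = (g)*(g^3) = g^2*(g^2) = g^3*(g)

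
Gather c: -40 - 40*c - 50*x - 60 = -40*c - 50*x - 100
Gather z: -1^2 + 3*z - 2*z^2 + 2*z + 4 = -2*z^2 + 5*z + 3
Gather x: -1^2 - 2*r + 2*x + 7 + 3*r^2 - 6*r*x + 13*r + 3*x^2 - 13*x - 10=3*r^2 + 11*r + 3*x^2 + x*(-6*r - 11) - 4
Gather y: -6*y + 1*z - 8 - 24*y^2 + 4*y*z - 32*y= -24*y^2 + y*(4*z - 38) + z - 8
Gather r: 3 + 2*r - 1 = 2*r + 2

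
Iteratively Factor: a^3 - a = (a)*(a^2 - 1) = a*(a + 1)*(a - 1)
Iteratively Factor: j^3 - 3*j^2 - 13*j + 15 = (j - 5)*(j^2 + 2*j - 3) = (j - 5)*(j - 1)*(j + 3)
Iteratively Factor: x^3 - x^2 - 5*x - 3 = (x + 1)*(x^2 - 2*x - 3) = (x + 1)^2*(x - 3)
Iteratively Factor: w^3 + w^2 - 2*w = (w + 2)*(w^2 - w) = w*(w + 2)*(w - 1)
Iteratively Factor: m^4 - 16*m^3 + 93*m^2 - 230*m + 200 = (m - 2)*(m^3 - 14*m^2 + 65*m - 100) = (m - 5)*(m - 2)*(m^2 - 9*m + 20) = (m - 5)^2*(m - 2)*(m - 4)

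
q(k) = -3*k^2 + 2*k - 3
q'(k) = 2 - 6*k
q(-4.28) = -66.52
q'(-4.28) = 27.68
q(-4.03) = -59.78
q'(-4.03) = 26.18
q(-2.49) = -26.58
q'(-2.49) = 16.94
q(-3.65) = -50.27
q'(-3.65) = 23.90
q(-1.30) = -10.67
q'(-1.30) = 9.80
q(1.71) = -8.35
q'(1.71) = -8.26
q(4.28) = -49.40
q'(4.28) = -23.68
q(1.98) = -10.80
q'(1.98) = -9.88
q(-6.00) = -123.00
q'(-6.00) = 38.00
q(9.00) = -228.00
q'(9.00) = -52.00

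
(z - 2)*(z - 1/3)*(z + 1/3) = z^3 - 2*z^2 - z/9 + 2/9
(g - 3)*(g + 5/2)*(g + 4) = g^3 + 7*g^2/2 - 19*g/2 - 30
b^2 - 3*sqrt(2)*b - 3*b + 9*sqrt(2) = (b - 3)*(b - 3*sqrt(2))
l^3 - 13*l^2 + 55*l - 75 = (l - 5)^2*(l - 3)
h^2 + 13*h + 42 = (h + 6)*(h + 7)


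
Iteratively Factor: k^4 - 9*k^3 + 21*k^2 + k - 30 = (k - 2)*(k^3 - 7*k^2 + 7*k + 15) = (k - 2)*(k + 1)*(k^2 - 8*k + 15) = (k - 5)*(k - 2)*(k + 1)*(k - 3)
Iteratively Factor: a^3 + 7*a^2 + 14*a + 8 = (a + 4)*(a^2 + 3*a + 2) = (a + 2)*(a + 4)*(a + 1)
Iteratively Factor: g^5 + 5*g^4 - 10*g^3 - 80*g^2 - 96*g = (g + 2)*(g^4 + 3*g^3 - 16*g^2 - 48*g) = (g - 4)*(g + 2)*(g^3 + 7*g^2 + 12*g) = (g - 4)*(g + 2)*(g + 4)*(g^2 + 3*g) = (g - 4)*(g + 2)*(g + 3)*(g + 4)*(g)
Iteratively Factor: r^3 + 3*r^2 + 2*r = (r + 2)*(r^2 + r) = r*(r + 2)*(r + 1)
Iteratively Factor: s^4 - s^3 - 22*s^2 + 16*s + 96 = (s - 3)*(s^3 + 2*s^2 - 16*s - 32) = (s - 3)*(s + 4)*(s^2 - 2*s - 8) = (s - 3)*(s + 2)*(s + 4)*(s - 4)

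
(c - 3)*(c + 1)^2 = c^3 - c^2 - 5*c - 3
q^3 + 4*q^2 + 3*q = q*(q + 1)*(q + 3)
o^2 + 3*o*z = o*(o + 3*z)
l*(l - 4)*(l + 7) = l^3 + 3*l^2 - 28*l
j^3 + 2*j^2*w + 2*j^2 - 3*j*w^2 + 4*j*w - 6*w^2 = (j + 2)*(j - w)*(j + 3*w)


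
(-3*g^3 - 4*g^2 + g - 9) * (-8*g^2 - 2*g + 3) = 24*g^5 + 38*g^4 - 9*g^3 + 58*g^2 + 21*g - 27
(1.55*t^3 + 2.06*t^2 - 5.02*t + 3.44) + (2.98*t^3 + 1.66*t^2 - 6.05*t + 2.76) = 4.53*t^3 + 3.72*t^2 - 11.07*t + 6.2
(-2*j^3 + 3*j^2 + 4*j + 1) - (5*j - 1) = -2*j^3 + 3*j^2 - j + 2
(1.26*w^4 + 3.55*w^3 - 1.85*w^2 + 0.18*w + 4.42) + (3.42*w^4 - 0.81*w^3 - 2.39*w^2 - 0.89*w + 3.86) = 4.68*w^4 + 2.74*w^3 - 4.24*w^2 - 0.71*w + 8.28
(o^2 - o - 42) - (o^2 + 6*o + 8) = -7*o - 50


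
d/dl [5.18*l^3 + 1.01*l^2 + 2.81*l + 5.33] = 15.54*l^2 + 2.02*l + 2.81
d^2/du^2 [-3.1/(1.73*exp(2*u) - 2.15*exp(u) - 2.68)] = (3.1*(3.46*exp(u) - 2.15)*(6.92*exp(u) - 4.3)*exp(u) + (21.452*exp(u) - 6.665)*(-1.73*exp(2*u) + 2.15*exp(u) + 2.68))*exp(u)/(-1.73*exp(2*u) + 2.15*exp(u) + 2.68)^3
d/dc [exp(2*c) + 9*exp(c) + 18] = (2*exp(c) + 9)*exp(c)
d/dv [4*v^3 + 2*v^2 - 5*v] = 12*v^2 + 4*v - 5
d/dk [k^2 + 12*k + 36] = 2*k + 12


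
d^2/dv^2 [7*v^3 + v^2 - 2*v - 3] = 42*v + 2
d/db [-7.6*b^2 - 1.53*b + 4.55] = -15.2*b - 1.53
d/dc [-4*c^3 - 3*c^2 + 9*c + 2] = -12*c^2 - 6*c + 9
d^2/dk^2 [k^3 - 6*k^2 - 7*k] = 6*k - 12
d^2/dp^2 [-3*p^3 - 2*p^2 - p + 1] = -18*p - 4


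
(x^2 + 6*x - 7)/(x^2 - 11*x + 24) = (x^2 + 6*x - 7)/(x^2 - 11*x + 24)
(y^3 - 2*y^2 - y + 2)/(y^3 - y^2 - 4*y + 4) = (y + 1)/(y + 2)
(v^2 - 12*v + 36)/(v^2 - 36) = (v - 6)/(v + 6)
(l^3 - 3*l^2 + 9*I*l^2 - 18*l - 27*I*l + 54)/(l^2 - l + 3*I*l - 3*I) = (l^2 + l*(-3 + 6*I) - 18*I)/(l - 1)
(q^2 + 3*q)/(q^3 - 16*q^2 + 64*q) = (q + 3)/(q^2 - 16*q + 64)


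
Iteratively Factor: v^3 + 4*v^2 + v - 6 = (v - 1)*(v^2 + 5*v + 6) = (v - 1)*(v + 2)*(v + 3)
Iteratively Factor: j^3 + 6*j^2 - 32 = (j + 4)*(j^2 + 2*j - 8) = (j - 2)*(j + 4)*(j + 4)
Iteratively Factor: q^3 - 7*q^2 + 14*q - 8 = (q - 1)*(q^2 - 6*q + 8) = (q - 2)*(q - 1)*(q - 4)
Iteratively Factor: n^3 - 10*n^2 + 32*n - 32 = (n - 4)*(n^2 - 6*n + 8) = (n - 4)*(n - 2)*(n - 4)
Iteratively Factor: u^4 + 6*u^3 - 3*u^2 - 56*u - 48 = (u + 4)*(u^3 + 2*u^2 - 11*u - 12) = (u + 1)*(u + 4)*(u^2 + u - 12) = (u - 3)*(u + 1)*(u + 4)*(u + 4)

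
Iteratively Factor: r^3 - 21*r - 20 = (r + 1)*(r^2 - r - 20) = (r + 1)*(r + 4)*(r - 5)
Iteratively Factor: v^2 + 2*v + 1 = (v + 1)*(v + 1)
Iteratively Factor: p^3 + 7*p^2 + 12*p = (p)*(p^2 + 7*p + 12) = p*(p + 4)*(p + 3)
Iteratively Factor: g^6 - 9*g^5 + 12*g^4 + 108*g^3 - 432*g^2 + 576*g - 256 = (g - 2)*(g^5 - 7*g^4 - 2*g^3 + 104*g^2 - 224*g + 128) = (g - 2)*(g - 1)*(g^4 - 6*g^3 - 8*g^2 + 96*g - 128) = (g - 2)*(g - 1)*(g + 4)*(g^3 - 10*g^2 + 32*g - 32) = (g - 4)*(g - 2)*(g - 1)*(g + 4)*(g^2 - 6*g + 8) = (g - 4)*(g - 2)^2*(g - 1)*(g + 4)*(g - 4)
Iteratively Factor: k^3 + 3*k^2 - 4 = (k - 1)*(k^2 + 4*k + 4) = (k - 1)*(k + 2)*(k + 2)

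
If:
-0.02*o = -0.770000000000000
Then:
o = 38.50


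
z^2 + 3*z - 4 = (z - 1)*(z + 4)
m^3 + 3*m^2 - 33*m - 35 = (m - 5)*(m + 1)*(m + 7)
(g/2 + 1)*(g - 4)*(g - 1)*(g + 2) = g^4/2 - g^3/2 - 6*g^2 - 2*g + 8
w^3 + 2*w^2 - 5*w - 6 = (w - 2)*(w + 1)*(w + 3)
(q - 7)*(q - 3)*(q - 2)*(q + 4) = q^4 - 8*q^3 - 7*q^2 + 122*q - 168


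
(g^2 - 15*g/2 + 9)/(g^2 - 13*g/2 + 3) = (2*g - 3)/(2*g - 1)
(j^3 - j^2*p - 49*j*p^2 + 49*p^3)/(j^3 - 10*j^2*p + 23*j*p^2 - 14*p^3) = (-j - 7*p)/(-j + 2*p)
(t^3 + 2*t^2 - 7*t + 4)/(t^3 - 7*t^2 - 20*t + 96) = (t^2 - 2*t + 1)/(t^2 - 11*t + 24)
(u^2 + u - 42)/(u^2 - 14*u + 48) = (u + 7)/(u - 8)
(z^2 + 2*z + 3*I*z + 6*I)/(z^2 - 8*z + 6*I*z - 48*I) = (z^2 + z*(2 + 3*I) + 6*I)/(z^2 + z*(-8 + 6*I) - 48*I)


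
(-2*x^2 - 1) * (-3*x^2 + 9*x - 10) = 6*x^4 - 18*x^3 + 23*x^2 - 9*x + 10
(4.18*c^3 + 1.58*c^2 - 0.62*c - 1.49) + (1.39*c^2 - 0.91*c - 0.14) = 4.18*c^3 + 2.97*c^2 - 1.53*c - 1.63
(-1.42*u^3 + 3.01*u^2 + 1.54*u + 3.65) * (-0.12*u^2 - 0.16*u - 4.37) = 0.1704*u^5 - 0.134*u^4 + 5.539*u^3 - 13.8381*u^2 - 7.3138*u - 15.9505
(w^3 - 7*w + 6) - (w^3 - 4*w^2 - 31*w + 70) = 4*w^2 + 24*w - 64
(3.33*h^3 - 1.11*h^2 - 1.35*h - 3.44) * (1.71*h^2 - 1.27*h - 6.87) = 5.6943*h^5 - 6.1272*h^4 - 23.7759*h^3 + 3.4578*h^2 + 13.6433*h + 23.6328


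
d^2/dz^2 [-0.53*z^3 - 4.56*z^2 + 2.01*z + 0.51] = -3.18*z - 9.12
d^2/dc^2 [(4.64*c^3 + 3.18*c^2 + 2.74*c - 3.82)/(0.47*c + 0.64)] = (2.049952*c^3 + 8.374272*c^2 + 11.403264*c - 0.731004)/(0.103823*c^3 + 0.424128*c^2 + 0.577536*c + 0.262144)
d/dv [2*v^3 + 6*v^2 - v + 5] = 6*v^2 + 12*v - 1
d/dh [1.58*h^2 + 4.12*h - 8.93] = 3.16*h + 4.12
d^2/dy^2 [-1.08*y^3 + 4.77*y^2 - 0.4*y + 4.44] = 9.54 - 6.48*y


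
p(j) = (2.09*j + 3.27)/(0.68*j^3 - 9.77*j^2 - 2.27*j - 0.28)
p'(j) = (2.09*j + 3.27)*(-2.04*j^2 + 19.54*j + 2.27)/(0.68*j^3 - 9.77*j^2 - 2.27*j - 0.28)^2 + 2.09/(0.68*j^3 - 9.77*j^2 - 2.27*j - 0.28) = (-2.8424*j^3 + 13.7485*j^2 + 63.8958*j + 6.8377)/(0.4624*j^6 - 13.2872*j^5 + 92.3657*j^4 + 43.975*j^3 + 10.6241*j^2 + 1.2712*j + 0.0784)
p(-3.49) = 0.03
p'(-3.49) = 0.00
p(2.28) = -0.17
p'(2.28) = 0.08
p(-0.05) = -16.57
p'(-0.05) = 100.80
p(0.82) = -0.60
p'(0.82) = 0.96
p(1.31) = -0.32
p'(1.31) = 0.32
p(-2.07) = 0.02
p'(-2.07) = -0.02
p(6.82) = -0.07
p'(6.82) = 0.00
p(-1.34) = -0.03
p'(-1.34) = -0.18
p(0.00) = -11.68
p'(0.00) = 87.22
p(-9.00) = 0.01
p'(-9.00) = 0.00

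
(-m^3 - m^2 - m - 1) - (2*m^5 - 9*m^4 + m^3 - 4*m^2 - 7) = -2*m^5 + 9*m^4 - 2*m^3 + 3*m^2 - m + 6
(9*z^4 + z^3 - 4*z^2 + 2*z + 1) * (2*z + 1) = 18*z^5 + 11*z^4 - 7*z^3 + 4*z + 1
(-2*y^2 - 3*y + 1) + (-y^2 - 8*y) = -3*y^2 - 11*y + 1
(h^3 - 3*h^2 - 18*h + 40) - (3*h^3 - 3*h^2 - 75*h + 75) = -2*h^3 + 57*h - 35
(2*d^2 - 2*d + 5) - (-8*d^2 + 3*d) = 10*d^2 - 5*d + 5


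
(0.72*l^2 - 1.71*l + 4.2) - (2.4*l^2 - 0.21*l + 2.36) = -1.68*l^2 - 1.5*l + 1.84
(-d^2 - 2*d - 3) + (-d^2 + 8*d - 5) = -2*d^2 + 6*d - 8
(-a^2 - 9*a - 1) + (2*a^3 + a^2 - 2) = 2*a^3 - 9*a - 3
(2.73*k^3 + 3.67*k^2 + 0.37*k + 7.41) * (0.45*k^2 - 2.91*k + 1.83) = 1.2285*k^5 - 6.2928*k^4 - 5.5173*k^3 + 8.9739*k^2 - 20.886*k + 13.5603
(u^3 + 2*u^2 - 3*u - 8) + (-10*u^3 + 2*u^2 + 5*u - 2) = -9*u^3 + 4*u^2 + 2*u - 10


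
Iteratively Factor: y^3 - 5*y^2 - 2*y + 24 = (y - 3)*(y^2 - 2*y - 8) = (y - 3)*(y + 2)*(y - 4)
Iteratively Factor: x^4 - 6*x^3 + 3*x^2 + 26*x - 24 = (x + 2)*(x^3 - 8*x^2 + 19*x - 12) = (x - 3)*(x + 2)*(x^2 - 5*x + 4) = (x - 4)*(x - 3)*(x + 2)*(x - 1)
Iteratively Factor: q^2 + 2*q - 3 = (q - 1)*(q + 3)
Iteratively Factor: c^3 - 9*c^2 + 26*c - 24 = (c - 4)*(c^2 - 5*c + 6) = (c - 4)*(c - 2)*(c - 3)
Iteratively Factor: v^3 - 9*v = (v - 3)*(v^2 + 3*v) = v*(v - 3)*(v + 3)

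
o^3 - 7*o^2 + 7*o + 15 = (o - 5)*(o - 3)*(o + 1)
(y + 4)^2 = y^2 + 8*y + 16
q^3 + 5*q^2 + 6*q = q*(q + 2)*(q + 3)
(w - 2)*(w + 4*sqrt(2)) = w^2 - 2*w + 4*sqrt(2)*w - 8*sqrt(2)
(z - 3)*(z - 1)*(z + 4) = z^3 - 13*z + 12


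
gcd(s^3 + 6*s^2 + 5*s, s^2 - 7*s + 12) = 1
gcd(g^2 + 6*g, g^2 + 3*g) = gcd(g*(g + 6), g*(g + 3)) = g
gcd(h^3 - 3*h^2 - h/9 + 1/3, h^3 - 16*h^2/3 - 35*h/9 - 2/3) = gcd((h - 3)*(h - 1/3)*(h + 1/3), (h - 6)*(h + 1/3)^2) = h + 1/3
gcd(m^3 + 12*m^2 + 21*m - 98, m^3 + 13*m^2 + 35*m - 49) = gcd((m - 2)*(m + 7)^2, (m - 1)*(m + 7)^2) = m^2 + 14*m + 49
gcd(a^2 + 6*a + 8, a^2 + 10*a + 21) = 1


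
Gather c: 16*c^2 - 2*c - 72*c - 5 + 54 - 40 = 16*c^2 - 74*c + 9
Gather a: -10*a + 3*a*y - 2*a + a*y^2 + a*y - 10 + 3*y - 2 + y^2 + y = a*(y^2 + 4*y - 12) + y^2 + 4*y - 12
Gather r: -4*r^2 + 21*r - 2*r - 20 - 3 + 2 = -4*r^2 + 19*r - 21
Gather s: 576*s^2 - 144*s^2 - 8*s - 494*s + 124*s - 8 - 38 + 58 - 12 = 432*s^2 - 378*s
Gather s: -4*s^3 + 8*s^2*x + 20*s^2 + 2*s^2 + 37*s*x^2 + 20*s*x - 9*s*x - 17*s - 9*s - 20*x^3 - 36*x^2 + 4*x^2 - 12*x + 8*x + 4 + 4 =-4*s^3 + s^2*(8*x + 22) + s*(37*x^2 + 11*x - 26) - 20*x^3 - 32*x^2 - 4*x + 8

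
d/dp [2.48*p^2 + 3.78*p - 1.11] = 4.96*p + 3.78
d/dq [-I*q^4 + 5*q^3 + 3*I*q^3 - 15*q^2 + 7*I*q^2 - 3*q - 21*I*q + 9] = -4*I*q^3 + q^2*(15 + 9*I) - q*(30 - 14*I) - 3 - 21*I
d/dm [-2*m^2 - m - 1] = -4*m - 1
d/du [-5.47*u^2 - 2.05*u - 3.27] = -10.94*u - 2.05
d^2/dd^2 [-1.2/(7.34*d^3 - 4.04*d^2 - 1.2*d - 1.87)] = ((52.848*d - 9.696)*(-7.34*d^3 + 4.04*d^2 + 1.2*d + 1.87) + 1.2*(-44.04*d^2 + 16.16*d + 2.4)*(-22.02*d^2 + 8.08*d + 1.2))/(-7.34*d^3 + 4.04*d^2 + 1.2*d + 1.87)^3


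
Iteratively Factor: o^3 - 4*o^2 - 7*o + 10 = (o - 1)*(o^2 - 3*o - 10) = (o - 5)*(o - 1)*(o + 2)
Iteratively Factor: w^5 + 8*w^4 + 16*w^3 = (w)*(w^4 + 8*w^3 + 16*w^2) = w^2*(w^3 + 8*w^2 + 16*w) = w^2*(w + 4)*(w^2 + 4*w) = w^3*(w + 4)*(w + 4)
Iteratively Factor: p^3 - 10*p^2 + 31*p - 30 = (p - 3)*(p^2 - 7*p + 10) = (p - 5)*(p - 3)*(p - 2)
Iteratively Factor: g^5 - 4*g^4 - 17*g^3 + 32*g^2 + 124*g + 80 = (g + 1)*(g^4 - 5*g^3 - 12*g^2 + 44*g + 80) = (g + 1)*(g + 2)*(g^3 - 7*g^2 + 2*g + 40) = (g + 1)*(g + 2)^2*(g^2 - 9*g + 20) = (g - 5)*(g + 1)*(g + 2)^2*(g - 4)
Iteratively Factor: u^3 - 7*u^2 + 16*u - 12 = (u - 3)*(u^2 - 4*u + 4) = (u - 3)*(u - 2)*(u - 2)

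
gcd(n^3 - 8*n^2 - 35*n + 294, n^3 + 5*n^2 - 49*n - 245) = n - 7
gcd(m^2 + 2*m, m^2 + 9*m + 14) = m + 2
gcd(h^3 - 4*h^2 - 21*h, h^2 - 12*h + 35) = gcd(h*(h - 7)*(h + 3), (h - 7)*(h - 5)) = h - 7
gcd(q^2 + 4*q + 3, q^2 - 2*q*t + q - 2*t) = q + 1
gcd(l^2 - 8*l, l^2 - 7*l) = l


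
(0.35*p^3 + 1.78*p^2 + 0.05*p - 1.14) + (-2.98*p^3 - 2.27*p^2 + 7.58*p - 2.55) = -2.63*p^3 - 0.49*p^2 + 7.63*p - 3.69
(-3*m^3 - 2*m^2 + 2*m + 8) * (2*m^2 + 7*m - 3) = -6*m^5 - 25*m^4 - m^3 + 36*m^2 + 50*m - 24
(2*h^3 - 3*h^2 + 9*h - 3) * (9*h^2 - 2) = 18*h^5 - 27*h^4 + 77*h^3 - 21*h^2 - 18*h + 6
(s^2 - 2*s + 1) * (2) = 2*s^2 - 4*s + 2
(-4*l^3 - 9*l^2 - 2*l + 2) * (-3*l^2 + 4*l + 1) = 12*l^5 + 11*l^4 - 34*l^3 - 23*l^2 + 6*l + 2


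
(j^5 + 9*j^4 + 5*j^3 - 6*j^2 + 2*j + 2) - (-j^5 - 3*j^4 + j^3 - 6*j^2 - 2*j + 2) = 2*j^5 + 12*j^4 + 4*j^3 + 4*j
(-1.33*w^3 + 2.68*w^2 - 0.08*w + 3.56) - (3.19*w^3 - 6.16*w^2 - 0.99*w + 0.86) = -4.52*w^3 + 8.84*w^2 + 0.91*w + 2.7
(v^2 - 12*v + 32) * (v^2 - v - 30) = v^4 - 13*v^3 + 14*v^2 + 328*v - 960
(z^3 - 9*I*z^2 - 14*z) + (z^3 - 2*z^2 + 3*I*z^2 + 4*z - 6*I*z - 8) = 2*z^3 - 2*z^2 - 6*I*z^2 - 10*z - 6*I*z - 8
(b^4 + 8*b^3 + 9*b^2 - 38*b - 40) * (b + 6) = b^5 + 14*b^4 + 57*b^3 + 16*b^2 - 268*b - 240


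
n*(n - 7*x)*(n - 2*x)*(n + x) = n^4 - 8*n^3*x + 5*n^2*x^2 + 14*n*x^3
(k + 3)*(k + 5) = k^2 + 8*k + 15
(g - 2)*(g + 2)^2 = g^3 + 2*g^2 - 4*g - 8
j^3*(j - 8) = j^4 - 8*j^3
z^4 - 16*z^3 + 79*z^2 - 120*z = z*(z - 8)*(z - 5)*(z - 3)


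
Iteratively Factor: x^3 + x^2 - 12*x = (x - 3)*(x^2 + 4*x) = x*(x - 3)*(x + 4)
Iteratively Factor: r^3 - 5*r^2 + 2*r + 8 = (r - 2)*(r^2 - 3*r - 4) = (r - 2)*(r + 1)*(r - 4)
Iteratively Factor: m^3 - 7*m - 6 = (m - 3)*(m^2 + 3*m + 2) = (m - 3)*(m + 1)*(m + 2)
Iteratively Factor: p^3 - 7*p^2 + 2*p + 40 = (p + 2)*(p^2 - 9*p + 20) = (p - 5)*(p + 2)*(p - 4)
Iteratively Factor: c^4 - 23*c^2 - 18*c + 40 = (c - 5)*(c^3 + 5*c^2 + 2*c - 8) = (c - 5)*(c - 1)*(c^2 + 6*c + 8) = (c - 5)*(c - 1)*(c + 2)*(c + 4)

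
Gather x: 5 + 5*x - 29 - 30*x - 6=-25*x - 30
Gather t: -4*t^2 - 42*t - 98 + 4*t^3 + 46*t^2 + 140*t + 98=4*t^3 + 42*t^2 + 98*t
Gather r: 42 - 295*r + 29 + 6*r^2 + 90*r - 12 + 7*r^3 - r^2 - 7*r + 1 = 7*r^3 + 5*r^2 - 212*r + 60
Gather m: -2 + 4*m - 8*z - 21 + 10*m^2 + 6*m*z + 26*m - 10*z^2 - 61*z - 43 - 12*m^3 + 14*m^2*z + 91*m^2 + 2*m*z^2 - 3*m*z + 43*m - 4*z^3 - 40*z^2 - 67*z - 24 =-12*m^3 + m^2*(14*z + 101) + m*(2*z^2 + 3*z + 73) - 4*z^3 - 50*z^2 - 136*z - 90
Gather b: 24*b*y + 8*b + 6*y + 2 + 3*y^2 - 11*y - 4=b*(24*y + 8) + 3*y^2 - 5*y - 2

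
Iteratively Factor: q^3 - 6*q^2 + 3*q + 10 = (q - 2)*(q^2 - 4*q - 5) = (q - 5)*(q - 2)*(q + 1)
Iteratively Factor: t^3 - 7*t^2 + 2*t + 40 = (t - 5)*(t^2 - 2*t - 8) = (t - 5)*(t + 2)*(t - 4)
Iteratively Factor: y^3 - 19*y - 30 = (y + 3)*(y^2 - 3*y - 10) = (y - 5)*(y + 3)*(y + 2)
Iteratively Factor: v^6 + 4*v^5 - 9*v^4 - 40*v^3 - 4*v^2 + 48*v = (v - 3)*(v^5 + 7*v^4 + 12*v^3 - 4*v^2 - 16*v) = (v - 3)*(v + 2)*(v^4 + 5*v^3 + 2*v^2 - 8*v) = (v - 3)*(v + 2)*(v + 4)*(v^3 + v^2 - 2*v) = (v - 3)*(v - 1)*(v + 2)*(v + 4)*(v^2 + 2*v) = (v - 3)*(v - 1)*(v + 2)^2*(v + 4)*(v)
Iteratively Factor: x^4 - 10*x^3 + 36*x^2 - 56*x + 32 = (x - 2)*(x^3 - 8*x^2 + 20*x - 16) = (x - 2)^2*(x^2 - 6*x + 8) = (x - 4)*(x - 2)^2*(x - 2)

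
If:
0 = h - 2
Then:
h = 2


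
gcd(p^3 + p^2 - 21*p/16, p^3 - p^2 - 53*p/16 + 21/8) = p^2 + p - 21/16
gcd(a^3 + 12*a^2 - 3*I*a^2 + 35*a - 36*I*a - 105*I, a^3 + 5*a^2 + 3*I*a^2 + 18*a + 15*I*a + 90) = a^2 + a*(5 - 3*I) - 15*I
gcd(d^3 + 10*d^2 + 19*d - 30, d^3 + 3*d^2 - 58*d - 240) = d^2 + 11*d + 30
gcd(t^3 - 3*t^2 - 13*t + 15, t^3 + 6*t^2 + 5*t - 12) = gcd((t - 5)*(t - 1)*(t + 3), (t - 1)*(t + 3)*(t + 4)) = t^2 + 2*t - 3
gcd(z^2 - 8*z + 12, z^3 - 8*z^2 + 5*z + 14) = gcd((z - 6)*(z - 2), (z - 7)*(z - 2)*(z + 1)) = z - 2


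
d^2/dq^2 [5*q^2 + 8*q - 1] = 10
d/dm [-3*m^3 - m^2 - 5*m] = -9*m^2 - 2*m - 5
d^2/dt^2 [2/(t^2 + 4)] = 4*(3*t^2 - 4)/(t^2 + 4)^3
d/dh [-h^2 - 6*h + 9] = -2*h - 6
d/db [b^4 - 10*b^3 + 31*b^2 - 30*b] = 4*b^3 - 30*b^2 + 62*b - 30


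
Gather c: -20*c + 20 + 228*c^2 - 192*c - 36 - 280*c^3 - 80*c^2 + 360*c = -280*c^3 + 148*c^2 + 148*c - 16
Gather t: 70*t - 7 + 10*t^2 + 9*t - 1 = 10*t^2 + 79*t - 8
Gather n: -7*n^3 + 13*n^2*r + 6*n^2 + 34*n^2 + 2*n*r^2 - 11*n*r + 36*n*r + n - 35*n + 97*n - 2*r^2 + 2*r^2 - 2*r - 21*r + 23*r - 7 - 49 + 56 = -7*n^3 + n^2*(13*r + 40) + n*(2*r^2 + 25*r + 63)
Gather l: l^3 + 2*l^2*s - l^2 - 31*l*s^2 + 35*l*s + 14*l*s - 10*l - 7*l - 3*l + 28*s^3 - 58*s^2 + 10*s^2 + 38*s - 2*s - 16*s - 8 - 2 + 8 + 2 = l^3 + l^2*(2*s - 1) + l*(-31*s^2 + 49*s - 20) + 28*s^3 - 48*s^2 + 20*s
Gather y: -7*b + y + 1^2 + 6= -7*b + y + 7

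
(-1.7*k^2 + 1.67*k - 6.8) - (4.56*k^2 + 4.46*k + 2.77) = -6.26*k^2 - 2.79*k - 9.57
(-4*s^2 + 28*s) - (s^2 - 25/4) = -5*s^2 + 28*s + 25/4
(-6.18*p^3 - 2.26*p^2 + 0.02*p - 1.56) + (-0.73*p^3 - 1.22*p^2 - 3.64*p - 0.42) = -6.91*p^3 - 3.48*p^2 - 3.62*p - 1.98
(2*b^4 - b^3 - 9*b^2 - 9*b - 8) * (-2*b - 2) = -4*b^5 - 2*b^4 + 20*b^3 + 36*b^2 + 34*b + 16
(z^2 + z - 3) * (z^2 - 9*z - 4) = z^4 - 8*z^3 - 16*z^2 + 23*z + 12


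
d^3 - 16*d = d*(d - 4)*(d + 4)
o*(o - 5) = o^2 - 5*o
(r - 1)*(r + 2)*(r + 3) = r^3 + 4*r^2 + r - 6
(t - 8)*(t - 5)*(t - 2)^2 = t^4 - 17*t^3 + 96*t^2 - 212*t + 160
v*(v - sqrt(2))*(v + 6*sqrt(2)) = v^3 + 5*sqrt(2)*v^2 - 12*v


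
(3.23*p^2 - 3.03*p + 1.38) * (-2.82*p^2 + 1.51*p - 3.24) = -9.1086*p^4 + 13.4219*p^3 - 18.9321*p^2 + 11.901*p - 4.4712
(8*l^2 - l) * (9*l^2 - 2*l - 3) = 72*l^4 - 25*l^3 - 22*l^2 + 3*l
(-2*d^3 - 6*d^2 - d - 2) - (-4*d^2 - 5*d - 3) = -2*d^3 - 2*d^2 + 4*d + 1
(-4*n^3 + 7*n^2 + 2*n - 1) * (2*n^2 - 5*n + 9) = -8*n^5 + 34*n^4 - 67*n^3 + 51*n^2 + 23*n - 9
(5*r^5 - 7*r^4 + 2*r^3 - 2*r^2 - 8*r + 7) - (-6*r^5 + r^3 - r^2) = 11*r^5 - 7*r^4 + r^3 - r^2 - 8*r + 7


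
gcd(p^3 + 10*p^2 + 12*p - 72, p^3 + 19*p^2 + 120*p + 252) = p^2 + 12*p + 36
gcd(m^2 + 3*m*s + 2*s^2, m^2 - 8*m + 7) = 1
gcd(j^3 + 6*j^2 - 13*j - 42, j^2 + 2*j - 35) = j + 7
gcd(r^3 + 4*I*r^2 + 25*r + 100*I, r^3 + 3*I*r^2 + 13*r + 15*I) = r + 5*I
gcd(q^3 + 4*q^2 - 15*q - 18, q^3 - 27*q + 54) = q^2 + 3*q - 18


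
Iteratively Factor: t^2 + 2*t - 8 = (t + 4)*(t - 2)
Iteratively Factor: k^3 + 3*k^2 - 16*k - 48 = (k + 4)*(k^2 - k - 12) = (k - 4)*(k + 4)*(k + 3)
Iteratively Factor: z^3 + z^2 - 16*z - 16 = (z - 4)*(z^2 + 5*z + 4) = (z - 4)*(z + 4)*(z + 1)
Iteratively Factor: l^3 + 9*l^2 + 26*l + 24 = (l + 4)*(l^2 + 5*l + 6) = (l + 2)*(l + 4)*(l + 3)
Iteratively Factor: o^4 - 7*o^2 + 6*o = (o - 2)*(o^3 + 2*o^2 - 3*o) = (o - 2)*(o + 3)*(o^2 - o) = o*(o - 2)*(o + 3)*(o - 1)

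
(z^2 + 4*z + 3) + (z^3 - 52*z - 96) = z^3 + z^2 - 48*z - 93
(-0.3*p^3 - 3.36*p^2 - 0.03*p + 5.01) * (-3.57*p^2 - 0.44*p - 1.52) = 1.071*p^5 + 12.1272*p^4 + 2.0415*p^3 - 12.7653*p^2 - 2.1588*p - 7.6152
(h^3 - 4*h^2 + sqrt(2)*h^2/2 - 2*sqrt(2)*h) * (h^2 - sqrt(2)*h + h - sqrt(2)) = h^5 - 3*h^4 - sqrt(2)*h^4/2 - 5*h^3 + 3*sqrt(2)*h^3/2 + 2*sqrt(2)*h^2 + 3*h^2 + 4*h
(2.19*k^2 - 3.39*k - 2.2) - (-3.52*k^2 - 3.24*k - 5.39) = 5.71*k^2 - 0.15*k + 3.19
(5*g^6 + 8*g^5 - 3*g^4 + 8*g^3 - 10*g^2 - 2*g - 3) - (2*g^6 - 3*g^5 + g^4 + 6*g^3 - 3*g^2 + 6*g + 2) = 3*g^6 + 11*g^5 - 4*g^4 + 2*g^3 - 7*g^2 - 8*g - 5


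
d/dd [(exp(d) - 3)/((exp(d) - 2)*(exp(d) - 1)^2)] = -(2*(exp(d) - 3)*(exp(d) - 2) + (exp(d) - 3)*(exp(d) - 1) - (exp(d) - 2)*(exp(d) - 1))*exp(d)/((exp(d) - 2)^2*(exp(d) - 1)^3)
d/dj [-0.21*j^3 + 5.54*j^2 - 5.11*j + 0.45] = -0.63*j^2 + 11.08*j - 5.11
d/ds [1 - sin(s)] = -cos(s)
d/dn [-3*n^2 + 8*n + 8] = 8 - 6*n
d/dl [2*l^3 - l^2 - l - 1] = 6*l^2 - 2*l - 1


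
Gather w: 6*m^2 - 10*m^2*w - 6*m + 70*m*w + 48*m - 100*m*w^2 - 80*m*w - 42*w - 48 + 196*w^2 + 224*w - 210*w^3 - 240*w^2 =6*m^2 + 42*m - 210*w^3 + w^2*(-100*m - 44) + w*(-10*m^2 - 10*m + 182) - 48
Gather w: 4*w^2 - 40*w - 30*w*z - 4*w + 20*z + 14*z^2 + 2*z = 4*w^2 + w*(-30*z - 44) + 14*z^2 + 22*z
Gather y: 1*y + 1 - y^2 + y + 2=-y^2 + 2*y + 3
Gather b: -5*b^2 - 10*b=-5*b^2 - 10*b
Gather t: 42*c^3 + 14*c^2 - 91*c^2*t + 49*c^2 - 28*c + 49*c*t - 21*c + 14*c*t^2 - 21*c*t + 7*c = 42*c^3 + 63*c^2 + 14*c*t^2 - 42*c + t*(-91*c^2 + 28*c)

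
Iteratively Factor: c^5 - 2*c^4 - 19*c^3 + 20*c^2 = (c)*(c^4 - 2*c^3 - 19*c^2 + 20*c) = c^2*(c^3 - 2*c^2 - 19*c + 20) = c^2*(c - 5)*(c^2 + 3*c - 4) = c^2*(c - 5)*(c + 4)*(c - 1)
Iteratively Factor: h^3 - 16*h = (h - 4)*(h^2 + 4*h) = (h - 4)*(h + 4)*(h)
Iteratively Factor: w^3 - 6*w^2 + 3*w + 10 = (w - 5)*(w^2 - w - 2) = (w - 5)*(w - 2)*(w + 1)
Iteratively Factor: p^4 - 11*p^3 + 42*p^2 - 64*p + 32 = (p - 1)*(p^3 - 10*p^2 + 32*p - 32) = (p - 4)*(p - 1)*(p^2 - 6*p + 8) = (p - 4)*(p - 2)*(p - 1)*(p - 4)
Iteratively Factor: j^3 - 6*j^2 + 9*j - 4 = (j - 4)*(j^2 - 2*j + 1) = (j - 4)*(j - 1)*(j - 1)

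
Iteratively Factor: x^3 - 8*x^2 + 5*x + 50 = (x - 5)*(x^2 - 3*x - 10) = (x - 5)*(x + 2)*(x - 5)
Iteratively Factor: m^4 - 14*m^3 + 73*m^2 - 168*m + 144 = (m - 4)*(m^3 - 10*m^2 + 33*m - 36) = (m - 4)*(m - 3)*(m^2 - 7*m + 12) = (m - 4)*(m - 3)^2*(m - 4)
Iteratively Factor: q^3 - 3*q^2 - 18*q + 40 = (q + 4)*(q^2 - 7*q + 10) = (q - 2)*(q + 4)*(q - 5)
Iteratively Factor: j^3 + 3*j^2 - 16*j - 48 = (j - 4)*(j^2 + 7*j + 12) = (j - 4)*(j + 4)*(j + 3)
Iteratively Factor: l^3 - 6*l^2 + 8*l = (l - 4)*(l^2 - 2*l) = (l - 4)*(l - 2)*(l)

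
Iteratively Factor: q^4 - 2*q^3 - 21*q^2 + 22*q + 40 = (q + 4)*(q^3 - 6*q^2 + 3*q + 10) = (q - 5)*(q + 4)*(q^2 - q - 2) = (q - 5)*(q - 2)*(q + 4)*(q + 1)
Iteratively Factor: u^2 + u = (u + 1)*(u)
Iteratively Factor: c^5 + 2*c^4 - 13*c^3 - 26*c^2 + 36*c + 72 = (c + 2)*(c^4 - 13*c^2 + 36) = (c - 3)*(c + 2)*(c^3 + 3*c^2 - 4*c - 12) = (c - 3)*(c - 2)*(c + 2)*(c^2 + 5*c + 6) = (c - 3)*(c - 2)*(c + 2)^2*(c + 3)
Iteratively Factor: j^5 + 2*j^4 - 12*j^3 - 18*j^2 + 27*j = (j - 3)*(j^4 + 5*j^3 + 3*j^2 - 9*j) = j*(j - 3)*(j^3 + 5*j^2 + 3*j - 9) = j*(j - 3)*(j - 1)*(j^2 + 6*j + 9) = j*(j - 3)*(j - 1)*(j + 3)*(j + 3)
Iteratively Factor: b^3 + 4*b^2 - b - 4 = (b + 1)*(b^2 + 3*b - 4) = (b - 1)*(b + 1)*(b + 4)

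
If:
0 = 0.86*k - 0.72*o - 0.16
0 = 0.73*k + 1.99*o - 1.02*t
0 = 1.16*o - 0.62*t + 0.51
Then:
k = 1.04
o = 1.02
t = 2.72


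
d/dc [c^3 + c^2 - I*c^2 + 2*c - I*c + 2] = 3*c^2 + 2*c*(1 - I) + 2 - I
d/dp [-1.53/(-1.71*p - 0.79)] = -2.6163/(1.71*p + 0.79)^2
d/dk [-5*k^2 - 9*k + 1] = -10*k - 9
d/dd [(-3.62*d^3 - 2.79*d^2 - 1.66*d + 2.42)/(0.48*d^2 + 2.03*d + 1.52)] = (-1.7376*d^4 - 14.6972*d^3 - 21.3741*d^2 - 10.8048*d - 7.4358)/(0.2304*d^4 + 1.9488*d^3 + 5.5801*d^2 + 6.1712*d + 2.3104)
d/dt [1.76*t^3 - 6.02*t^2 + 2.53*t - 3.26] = 5.28*t^2 - 12.04*t + 2.53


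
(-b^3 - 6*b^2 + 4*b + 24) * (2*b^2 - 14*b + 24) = -2*b^5 + 2*b^4 + 68*b^3 - 152*b^2 - 240*b + 576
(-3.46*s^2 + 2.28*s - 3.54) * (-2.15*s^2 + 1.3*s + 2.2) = 7.439*s^4 - 9.4*s^3 + 2.963*s^2 + 0.414*s - 7.788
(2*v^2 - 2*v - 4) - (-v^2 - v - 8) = 3*v^2 - v + 4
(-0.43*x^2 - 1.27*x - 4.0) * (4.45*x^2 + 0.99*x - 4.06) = -1.9135*x^4 - 6.0772*x^3 - 17.3115*x^2 + 1.1962*x + 16.24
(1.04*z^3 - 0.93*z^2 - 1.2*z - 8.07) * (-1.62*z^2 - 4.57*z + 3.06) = -1.6848*z^5 - 3.2462*z^4 + 9.3765*z^3 + 15.7116*z^2 + 33.2079*z - 24.6942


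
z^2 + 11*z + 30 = (z + 5)*(z + 6)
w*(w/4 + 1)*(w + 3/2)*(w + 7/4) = w^4/4 + 29*w^3/16 + 125*w^2/32 + 21*w/8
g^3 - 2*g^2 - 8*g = g*(g - 4)*(g + 2)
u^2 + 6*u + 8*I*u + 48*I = (u + 6)*(u + 8*I)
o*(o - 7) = o^2 - 7*o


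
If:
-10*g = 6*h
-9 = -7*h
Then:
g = -27/35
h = 9/7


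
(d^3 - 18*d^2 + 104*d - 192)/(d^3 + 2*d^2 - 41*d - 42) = (d^2 - 12*d + 32)/(d^2 + 8*d + 7)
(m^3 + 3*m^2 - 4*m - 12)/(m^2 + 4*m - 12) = (m^2 + 5*m + 6)/(m + 6)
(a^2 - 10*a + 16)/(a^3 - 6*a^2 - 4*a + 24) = (a - 8)/(a^2 - 4*a - 12)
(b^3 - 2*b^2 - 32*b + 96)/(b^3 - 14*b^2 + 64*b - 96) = (b + 6)/(b - 6)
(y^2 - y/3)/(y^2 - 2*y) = (y - 1/3)/(y - 2)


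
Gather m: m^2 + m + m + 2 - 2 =m^2 + 2*m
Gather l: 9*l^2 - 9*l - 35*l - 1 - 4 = 9*l^2 - 44*l - 5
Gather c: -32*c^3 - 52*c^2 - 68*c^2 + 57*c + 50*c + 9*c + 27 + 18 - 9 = -32*c^3 - 120*c^2 + 116*c + 36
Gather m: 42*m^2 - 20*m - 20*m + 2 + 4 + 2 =42*m^2 - 40*m + 8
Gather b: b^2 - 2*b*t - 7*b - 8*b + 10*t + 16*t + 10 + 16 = b^2 + b*(-2*t - 15) + 26*t + 26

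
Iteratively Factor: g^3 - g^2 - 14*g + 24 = (g + 4)*(g^2 - 5*g + 6) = (g - 2)*(g + 4)*(g - 3)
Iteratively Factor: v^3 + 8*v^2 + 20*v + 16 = (v + 2)*(v^2 + 6*v + 8) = (v + 2)^2*(v + 4)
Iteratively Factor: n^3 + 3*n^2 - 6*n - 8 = (n - 2)*(n^2 + 5*n + 4) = (n - 2)*(n + 1)*(n + 4)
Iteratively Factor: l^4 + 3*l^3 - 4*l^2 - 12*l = (l - 2)*(l^3 + 5*l^2 + 6*l) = (l - 2)*(l + 3)*(l^2 + 2*l) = l*(l - 2)*(l + 3)*(l + 2)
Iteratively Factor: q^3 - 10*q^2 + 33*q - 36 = (q - 3)*(q^2 - 7*q + 12) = (q - 4)*(q - 3)*(q - 3)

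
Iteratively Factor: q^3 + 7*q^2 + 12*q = (q + 3)*(q^2 + 4*q) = (q + 3)*(q + 4)*(q)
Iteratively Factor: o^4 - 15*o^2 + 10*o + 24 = (o - 3)*(o^3 + 3*o^2 - 6*o - 8) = (o - 3)*(o - 2)*(o^2 + 5*o + 4) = (o - 3)*(o - 2)*(o + 4)*(o + 1)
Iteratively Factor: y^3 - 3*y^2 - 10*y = (y)*(y^2 - 3*y - 10) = y*(y + 2)*(y - 5)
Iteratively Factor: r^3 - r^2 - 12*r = (r)*(r^2 - r - 12) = r*(r + 3)*(r - 4)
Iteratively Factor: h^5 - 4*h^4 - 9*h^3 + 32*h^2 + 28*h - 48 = (h + 2)*(h^4 - 6*h^3 + 3*h^2 + 26*h - 24) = (h + 2)^2*(h^3 - 8*h^2 + 19*h - 12) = (h - 1)*(h + 2)^2*(h^2 - 7*h + 12) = (h - 4)*(h - 1)*(h + 2)^2*(h - 3)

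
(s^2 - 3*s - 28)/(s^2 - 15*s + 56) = (s + 4)/(s - 8)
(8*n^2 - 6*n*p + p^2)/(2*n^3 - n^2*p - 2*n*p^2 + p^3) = (-4*n + p)/(-n^2 + p^2)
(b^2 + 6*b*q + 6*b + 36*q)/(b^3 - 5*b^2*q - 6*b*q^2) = (-b^2 - 6*b*q - 6*b - 36*q)/(b*(-b^2 + 5*b*q + 6*q^2))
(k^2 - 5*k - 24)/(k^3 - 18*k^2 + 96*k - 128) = (k + 3)/(k^2 - 10*k + 16)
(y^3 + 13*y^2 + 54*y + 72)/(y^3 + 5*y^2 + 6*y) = (y^2 + 10*y + 24)/(y*(y + 2))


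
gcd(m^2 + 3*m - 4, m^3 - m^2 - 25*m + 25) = m - 1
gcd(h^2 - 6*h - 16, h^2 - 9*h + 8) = h - 8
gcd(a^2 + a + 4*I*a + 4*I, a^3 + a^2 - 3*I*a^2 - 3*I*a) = a + 1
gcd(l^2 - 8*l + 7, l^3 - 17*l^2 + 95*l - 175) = l - 7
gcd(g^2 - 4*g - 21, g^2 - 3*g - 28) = g - 7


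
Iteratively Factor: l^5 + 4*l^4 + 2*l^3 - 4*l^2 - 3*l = (l + 1)*(l^4 + 3*l^3 - l^2 - 3*l) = l*(l + 1)*(l^3 + 3*l^2 - l - 3) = l*(l + 1)^2*(l^2 + 2*l - 3) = l*(l - 1)*(l + 1)^2*(l + 3)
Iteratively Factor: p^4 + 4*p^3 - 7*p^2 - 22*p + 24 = (p + 4)*(p^3 - 7*p + 6) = (p - 2)*(p + 4)*(p^2 + 2*p - 3) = (p - 2)*(p + 3)*(p + 4)*(p - 1)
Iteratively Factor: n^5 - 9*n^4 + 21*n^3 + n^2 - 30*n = (n - 5)*(n^4 - 4*n^3 + n^2 + 6*n) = n*(n - 5)*(n^3 - 4*n^2 + n + 6) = n*(n - 5)*(n + 1)*(n^2 - 5*n + 6) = n*(n - 5)*(n - 3)*(n + 1)*(n - 2)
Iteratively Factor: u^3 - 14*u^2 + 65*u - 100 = (u - 5)*(u^2 - 9*u + 20) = (u - 5)^2*(u - 4)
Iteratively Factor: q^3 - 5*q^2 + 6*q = (q - 3)*(q^2 - 2*q) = (q - 3)*(q - 2)*(q)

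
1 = 1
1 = 1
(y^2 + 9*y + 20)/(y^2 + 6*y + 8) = (y + 5)/(y + 2)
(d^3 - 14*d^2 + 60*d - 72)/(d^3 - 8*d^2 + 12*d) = (d - 6)/d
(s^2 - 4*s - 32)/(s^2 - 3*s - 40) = (s + 4)/(s + 5)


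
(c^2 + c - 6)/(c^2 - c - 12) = (c - 2)/(c - 4)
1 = 1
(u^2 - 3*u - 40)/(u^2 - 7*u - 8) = (u + 5)/(u + 1)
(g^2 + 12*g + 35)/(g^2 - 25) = (g + 7)/(g - 5)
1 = 1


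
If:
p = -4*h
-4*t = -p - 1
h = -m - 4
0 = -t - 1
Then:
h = 5/4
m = -21/4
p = -5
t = -1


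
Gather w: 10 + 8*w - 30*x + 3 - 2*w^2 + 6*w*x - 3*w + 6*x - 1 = -2*w^2 + w*(6*x + 5) - 24*x + 12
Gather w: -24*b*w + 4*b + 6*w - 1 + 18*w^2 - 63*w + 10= 4*b + 18*w^2 + w*(-24*b - 57) + 9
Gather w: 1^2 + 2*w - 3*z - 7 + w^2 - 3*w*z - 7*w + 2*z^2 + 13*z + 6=w^2 + w*(-3*z - 5) + 2*z^2 + 10*z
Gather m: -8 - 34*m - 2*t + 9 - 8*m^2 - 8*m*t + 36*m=-8*m^2 + m*(2 - 8*t) - 2*t + 1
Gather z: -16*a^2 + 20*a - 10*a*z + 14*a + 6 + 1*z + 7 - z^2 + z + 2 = -16*a^2 + 34*a - z^2 + z*(2 - 10*a) + 15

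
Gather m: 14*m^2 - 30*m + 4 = 14*m^2 - 30*m + 4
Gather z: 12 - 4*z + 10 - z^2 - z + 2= -z^2 - 5*z + 24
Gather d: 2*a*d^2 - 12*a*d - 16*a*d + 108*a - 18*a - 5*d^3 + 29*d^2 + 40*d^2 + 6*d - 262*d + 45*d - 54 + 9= 90*a - 5*d^3 + d^2*(2*a + 69) + d*(-28*a - 211) - 45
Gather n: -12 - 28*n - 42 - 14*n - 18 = -42*n - 72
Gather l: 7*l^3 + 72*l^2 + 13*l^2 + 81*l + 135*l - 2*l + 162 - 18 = 7*l^3 + 85*l^2 + 214*l + 144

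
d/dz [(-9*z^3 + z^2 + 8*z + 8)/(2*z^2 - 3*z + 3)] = 2*(-9*z^4 + 27*z^3 - 50*z^2 - 13*z + 24)/(4*z^4 - 12*z^3 + 21*z^2 - 18*z + 9)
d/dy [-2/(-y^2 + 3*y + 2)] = 2*(3 - 2*y)/(-y^2 + 3*y + 2)^2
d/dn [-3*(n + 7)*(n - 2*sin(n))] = -3*n + 3*(n + 7)*(2*cos(n) - 1) + 6*sin(n)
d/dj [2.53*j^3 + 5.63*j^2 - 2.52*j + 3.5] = 7.59*j^2 + 11.26*j - 2.52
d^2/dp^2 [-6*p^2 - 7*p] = -12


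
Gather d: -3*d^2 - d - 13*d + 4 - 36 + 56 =-3*d^2 - 14*d + 24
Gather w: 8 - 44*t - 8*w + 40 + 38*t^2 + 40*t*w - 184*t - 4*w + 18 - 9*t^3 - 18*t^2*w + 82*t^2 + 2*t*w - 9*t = -9*t^3 + 120*t^2 - 237*t + w*(-18*t^2 + 42*t - 12) + 66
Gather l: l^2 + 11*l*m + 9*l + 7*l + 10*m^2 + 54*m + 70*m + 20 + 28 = l^2 + l*(11*m + 16) + 10*m^2 + 124*m + 48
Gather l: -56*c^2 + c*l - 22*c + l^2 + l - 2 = -56*c^2 - 22*c + l^2 + l*(c + 1) - 2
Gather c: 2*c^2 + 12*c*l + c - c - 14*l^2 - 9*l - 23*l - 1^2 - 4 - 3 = 2*c^2 + 12*c*l - 14*l^2 - 32*l - 8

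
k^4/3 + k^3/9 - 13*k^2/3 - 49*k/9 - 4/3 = (k/3 + 1/3)*(k - 4)*(k + 1/3)*(k + 3)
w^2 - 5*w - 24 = (w - 8)*(w + 3)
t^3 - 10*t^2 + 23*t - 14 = (t - 7)*(t - 2)*(t - 1)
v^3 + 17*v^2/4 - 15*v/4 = v*(v - 3/4)*(v + 5)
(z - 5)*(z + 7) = z^2 + 2*z - 35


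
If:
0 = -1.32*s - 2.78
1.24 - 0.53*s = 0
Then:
No Solution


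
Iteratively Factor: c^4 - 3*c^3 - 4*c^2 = (c)*(c^3 - 3*c^2 - 4*c) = c^2*(c^2 - 3*c - 4) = c^2*(c - 4)*(c + 1)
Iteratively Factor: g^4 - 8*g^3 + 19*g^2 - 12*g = (g - 4)*(g^3 - 4*g^2 + 3*g) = (g - 4)*(g - 1)*(g^2 - 3*g) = (g - 4)*(g - 3)*(g - 1)*(g)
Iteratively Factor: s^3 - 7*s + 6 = (s + 3)*(s^2 - 3*s + 2) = (s - 1)*(s + 3)*(s - 2)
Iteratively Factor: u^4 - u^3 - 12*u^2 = (u)*(u^3 - u^2 - 12*u) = u*(u - 4)*(u^2 + 3*u) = u*(u - 4)*(u + 3)*(u)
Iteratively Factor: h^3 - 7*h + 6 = (h - 1)*(h^2 + h - 6) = (h - 2)*(h - 1)*(h + 3)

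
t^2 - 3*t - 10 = (t - 5)*(t + 2)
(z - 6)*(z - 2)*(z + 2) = z^3 - 6*z^2 - 4*z + 24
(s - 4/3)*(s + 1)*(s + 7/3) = s^3 + 2*s^2 - 19*s/9 - 28/9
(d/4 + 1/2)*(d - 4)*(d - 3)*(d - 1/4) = d^4/4 - 21*d^3/16 - 3*d^2/16 + 49*d/8 - 3/2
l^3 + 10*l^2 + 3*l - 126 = (l - 3)*(l + 6)*(l + 7)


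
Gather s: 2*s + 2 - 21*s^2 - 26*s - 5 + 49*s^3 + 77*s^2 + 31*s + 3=49*s^3 + 56*s^2 + 7*s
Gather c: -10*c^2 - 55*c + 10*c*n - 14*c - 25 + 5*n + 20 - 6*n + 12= -10*c^2 + c*(10*n - 69) - n + 7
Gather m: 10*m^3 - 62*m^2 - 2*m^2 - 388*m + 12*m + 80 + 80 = 10*m^3 - 64*m^2 - 376*m + 160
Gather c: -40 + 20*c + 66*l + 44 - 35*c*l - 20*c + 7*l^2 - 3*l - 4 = -35*c*l + 7*l^2 + 63*l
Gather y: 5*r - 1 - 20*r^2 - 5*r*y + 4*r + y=-20*r^2 + 9*r + y*(1 - 5*r) - 1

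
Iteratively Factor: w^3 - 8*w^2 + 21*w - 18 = (w - 2)*(w^2 - 6*w + 9) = (w - 3)*(w - 2)*(w - 3)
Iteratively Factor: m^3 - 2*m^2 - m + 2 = (m - 2)*(m^2 - 1) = (m - 2)*(m + 1)*(m - 1)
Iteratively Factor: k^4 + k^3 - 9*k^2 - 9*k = (k + 3)*(k^3 - 2*k^2 - 3*k) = k*(k + 3)*(k^2 - 2*k - 3) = k*(k - 3)*(k + 3)*(k + 1)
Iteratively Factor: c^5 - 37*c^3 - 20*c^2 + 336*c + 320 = (c - 4)*(c^4 + 4*c^3 - 21*c^2 - 104*c - 80) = (c - 4)*(c + 4)*(c^3 - 21*c - 20) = (c - 5)*(c - 4)*(c + 4)*(c^2 + 5*c + 4) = (c - 5)*(c - 4)*(c + 1)*(c + 4)*(c + 4)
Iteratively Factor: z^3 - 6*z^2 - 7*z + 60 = (z - 4)*(z^2 - 2*z - 15) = (z - 5)*(z - 4)*(z + 3)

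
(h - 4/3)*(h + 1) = h^2 - h/3 - 4/3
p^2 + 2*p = p*(p + 2)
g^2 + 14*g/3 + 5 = (g + 5/3)*(g + 3)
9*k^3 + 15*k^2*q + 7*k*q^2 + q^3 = (k + q)*(3*k + q)^2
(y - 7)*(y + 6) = y^2 - y - 42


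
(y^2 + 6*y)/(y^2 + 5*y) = (y + 6)/(y + 5)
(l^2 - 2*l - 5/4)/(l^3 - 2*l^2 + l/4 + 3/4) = (2*l - 5)/(2*l^2 - 5*l + 3)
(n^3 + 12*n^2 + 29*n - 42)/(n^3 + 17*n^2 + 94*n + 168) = (n - 1)/(n + 4)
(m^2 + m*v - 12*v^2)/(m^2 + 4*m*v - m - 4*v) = (m - 3*v)/(m - 1)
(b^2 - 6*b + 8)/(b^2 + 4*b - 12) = (b - 4)/(b + 6)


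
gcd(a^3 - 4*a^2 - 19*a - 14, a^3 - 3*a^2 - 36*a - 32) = a + 1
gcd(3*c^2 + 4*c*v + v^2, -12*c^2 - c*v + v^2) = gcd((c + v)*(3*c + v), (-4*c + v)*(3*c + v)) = 3*c + v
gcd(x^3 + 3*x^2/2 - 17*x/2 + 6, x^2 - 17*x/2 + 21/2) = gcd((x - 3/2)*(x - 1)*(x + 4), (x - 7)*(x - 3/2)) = x - 3/2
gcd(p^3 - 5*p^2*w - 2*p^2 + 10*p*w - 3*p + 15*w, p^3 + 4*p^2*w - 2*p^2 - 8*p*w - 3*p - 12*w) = p^2 - 2*p - 3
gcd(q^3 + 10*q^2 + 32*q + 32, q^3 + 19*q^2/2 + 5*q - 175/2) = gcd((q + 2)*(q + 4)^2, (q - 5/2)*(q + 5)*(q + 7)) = 1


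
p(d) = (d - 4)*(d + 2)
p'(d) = 2*d - 2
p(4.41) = 2.63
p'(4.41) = 6.82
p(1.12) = -8.99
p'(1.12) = 0.24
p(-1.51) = -2.70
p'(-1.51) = -5.02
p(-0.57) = -6.54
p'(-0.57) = -3.14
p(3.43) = -3.10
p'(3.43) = 4.86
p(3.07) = -4.72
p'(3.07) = 4.14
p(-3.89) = 14.91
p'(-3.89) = -9.78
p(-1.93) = -0.42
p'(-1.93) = -5.86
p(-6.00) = 40.00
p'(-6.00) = -14.00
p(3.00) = -5.00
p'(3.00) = 4.00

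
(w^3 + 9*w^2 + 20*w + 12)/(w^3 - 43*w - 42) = (w + 2)/(w - 7)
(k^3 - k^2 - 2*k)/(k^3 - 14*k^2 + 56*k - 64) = k*(k + 1)/(k^2 - 12*k + 32)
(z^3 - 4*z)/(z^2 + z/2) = 2*(z^2 - 4)/(2*z + 1)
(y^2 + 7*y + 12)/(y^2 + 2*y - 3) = (y + 4)/(y - 1)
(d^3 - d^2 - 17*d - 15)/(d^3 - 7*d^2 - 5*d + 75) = (d + 1)/(d - 5)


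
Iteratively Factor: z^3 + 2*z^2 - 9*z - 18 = (z + 2)*(z^2 - 9) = (z - 3)*(z + 2)*(z + 3)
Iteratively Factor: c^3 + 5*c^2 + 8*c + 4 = (c + 1)*(c^2 + 4*c + 4) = (c + 1)*(c + 2)*(c + 2)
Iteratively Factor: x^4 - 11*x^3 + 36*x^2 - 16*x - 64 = (x - 4)*(x^3 - 7*x^2 + 8*x + 16) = (x - 4)*(x + 1)*(x^2 - 8*x + 16) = (x - 4)^2*(x + 1)*(x - 4)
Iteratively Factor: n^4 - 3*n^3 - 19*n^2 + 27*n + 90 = (n - 5)*(n^3 + 2*n^2 - 9*n - 18) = (n - 5)*(n + 2)*(n^2 - 9) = (n - 5)*(n + 2)*(n + 3)*(n - 3)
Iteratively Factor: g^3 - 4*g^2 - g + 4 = (g - 1)*(g^2 - 3*g - 4) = (g - 1)*(g + 1)*(g - 4)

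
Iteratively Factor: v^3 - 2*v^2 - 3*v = (v + 1)*(v^2 - 3*v) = v*(v + 1)*(v - 3)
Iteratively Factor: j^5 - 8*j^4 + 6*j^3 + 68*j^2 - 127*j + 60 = (j - 1)*(j^4 - 7*j^3 - j^2 + 67*j - 60) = (j - 1)*(j + 3)*(j^3 - 10*j^2 + 29*j - 20) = (j - 1)^2*(j + 3)*(j^2 - 9*j + 20) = (j - 4)*(j - 1)^2*(j + 3)*(j - 5)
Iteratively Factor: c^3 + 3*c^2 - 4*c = (c + 4)*(c^2 - c) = (c - 1)*(c + 4)*(c)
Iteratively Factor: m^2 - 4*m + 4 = (m - 2)*(m - 2)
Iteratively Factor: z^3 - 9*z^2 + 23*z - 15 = (z - 3)*(z^2 - 6*z + 5) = (z - 5)*(z - 3)*(z - 1)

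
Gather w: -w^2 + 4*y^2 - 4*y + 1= -w^2 + 4*y^2 - 4*y + 1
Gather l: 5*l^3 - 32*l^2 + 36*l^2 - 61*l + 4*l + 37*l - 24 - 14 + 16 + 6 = 5*l^3 + 4*l^2 - 20*l - 16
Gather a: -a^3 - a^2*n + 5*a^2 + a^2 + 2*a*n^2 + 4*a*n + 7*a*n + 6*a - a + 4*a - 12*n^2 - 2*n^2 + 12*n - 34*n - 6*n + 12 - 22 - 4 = -a^3 + a^2*(6 - n) + a*(2*n^2 + 11*n + 9) - 14*n^2 - 28*n - 14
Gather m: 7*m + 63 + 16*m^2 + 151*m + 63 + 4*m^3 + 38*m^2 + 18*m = 4*m^3 + 54*m^2 + 176*m + 126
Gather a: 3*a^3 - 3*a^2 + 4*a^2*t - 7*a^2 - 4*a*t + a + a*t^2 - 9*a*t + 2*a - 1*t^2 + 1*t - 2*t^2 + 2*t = 3*a^3 + a^2*(4*t - 10) + a*(t^2 - 13*t + 3) - 3*t^2 + 3*t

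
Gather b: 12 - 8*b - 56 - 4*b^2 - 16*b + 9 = -4*b^2 - 24*b - 35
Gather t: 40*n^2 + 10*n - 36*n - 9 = 40*n^2 - 26*n - 9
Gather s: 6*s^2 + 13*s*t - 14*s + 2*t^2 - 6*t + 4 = 6*s^2 + s*(13*t - 14) + 2*t^2 - 6*t + 4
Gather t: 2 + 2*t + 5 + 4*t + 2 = 6*t + 9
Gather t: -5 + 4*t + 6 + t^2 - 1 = t^2 + 4*t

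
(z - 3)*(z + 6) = z^2 + 3*z - 18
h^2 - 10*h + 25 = (h - 5)^2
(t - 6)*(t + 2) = t^2 - 4*t - 12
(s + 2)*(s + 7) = s^2 + 9*s + 14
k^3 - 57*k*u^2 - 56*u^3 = (k - 8*u)*(k + u)*(k + 7*u)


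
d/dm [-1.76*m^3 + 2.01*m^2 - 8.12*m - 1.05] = -5.28*m^2 + 4.02*m - 8.12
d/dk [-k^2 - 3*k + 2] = -2*k - 3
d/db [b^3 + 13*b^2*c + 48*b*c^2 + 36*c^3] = 3*b^2 + 26*b*c + 48*c^2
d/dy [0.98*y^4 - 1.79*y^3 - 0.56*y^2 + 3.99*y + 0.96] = 3.92*y^3 - 5.37*y^2 - 1.12*y + 3.99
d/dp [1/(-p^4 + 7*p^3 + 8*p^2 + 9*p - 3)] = (4*p^3 - 21*p^2 - 16*p - 9)/(-p^4 + 7*p^3 + 8*p^2 + 9*p - 3)^2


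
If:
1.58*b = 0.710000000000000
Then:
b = 0.45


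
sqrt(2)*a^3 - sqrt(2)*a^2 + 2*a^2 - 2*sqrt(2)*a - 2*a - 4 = (a - 2)*(a + sqrt(2))*(sqrt(2)*a + sqrt(2))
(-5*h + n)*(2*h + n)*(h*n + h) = -10*h^3*n - 10*h^3 - 3*h^2*n^2 - 3*h^2*n + h*n^3 + h*n^2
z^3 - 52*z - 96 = (z - 8)*(z + 2)*(z + 6)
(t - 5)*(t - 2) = t^2 - 7*t + 10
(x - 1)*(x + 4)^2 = x^3 + 7*x^2 + 8*x - 16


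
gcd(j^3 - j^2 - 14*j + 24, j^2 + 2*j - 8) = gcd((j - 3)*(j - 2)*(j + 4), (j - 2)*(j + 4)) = j^2 + 2*j - 8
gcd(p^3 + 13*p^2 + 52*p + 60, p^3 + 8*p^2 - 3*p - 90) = p^2 + 11*p + 30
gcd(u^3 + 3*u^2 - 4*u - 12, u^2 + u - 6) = u^2 + u - 6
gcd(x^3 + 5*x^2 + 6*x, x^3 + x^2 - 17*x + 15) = 1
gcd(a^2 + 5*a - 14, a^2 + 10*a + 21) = a + 7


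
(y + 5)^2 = y^2 + 10*y + 25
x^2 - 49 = (x - 7)*(x + 7)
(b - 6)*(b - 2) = b^2 - 8*b + 12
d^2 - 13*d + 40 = (d - 8)*(d - 5)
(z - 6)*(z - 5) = z^2 - 11*z + 30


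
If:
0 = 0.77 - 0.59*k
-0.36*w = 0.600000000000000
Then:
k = 1.31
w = -1.67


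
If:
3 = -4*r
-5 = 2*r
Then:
No Solution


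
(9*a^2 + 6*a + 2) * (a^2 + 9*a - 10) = 9*a^4 + 87*a^3 - 34*a^2 - 42*a - 20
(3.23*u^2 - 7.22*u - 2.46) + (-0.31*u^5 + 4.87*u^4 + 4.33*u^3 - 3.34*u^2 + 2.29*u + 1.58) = -0.31*u^5 + 4.87*u^4 + 4.33*u^3 - 0.11*u^2 - 4.93*u - 0.88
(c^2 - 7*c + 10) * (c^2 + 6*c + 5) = c^4 - c^3 - 27*c^2 + 25*c + 50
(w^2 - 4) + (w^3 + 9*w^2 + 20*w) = w^3 + 10*w^2 + 20*w - 4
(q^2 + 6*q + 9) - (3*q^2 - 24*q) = -2*q^2 + 30*q + 9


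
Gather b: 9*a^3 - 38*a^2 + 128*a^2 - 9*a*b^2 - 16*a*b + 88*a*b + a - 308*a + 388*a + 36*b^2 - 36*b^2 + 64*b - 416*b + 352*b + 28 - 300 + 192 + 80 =9*a^3 + 90*a^2 - 9*a*b^2 + 72*a*b + 81*a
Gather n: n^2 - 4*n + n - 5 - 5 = n^2 - 3*n - 10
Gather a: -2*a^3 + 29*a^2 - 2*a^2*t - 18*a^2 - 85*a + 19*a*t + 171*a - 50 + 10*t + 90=-2*a^3 + a^2*(11 - 2*t) + a*(19*t + 86) + 10*t + 40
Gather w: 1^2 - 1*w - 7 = -w - 6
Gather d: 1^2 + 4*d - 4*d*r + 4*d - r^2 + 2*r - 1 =d*(8 - 4*r) - r^2 + 2*r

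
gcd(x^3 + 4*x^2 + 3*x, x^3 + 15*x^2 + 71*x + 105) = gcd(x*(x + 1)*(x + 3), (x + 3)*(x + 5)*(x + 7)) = x + 3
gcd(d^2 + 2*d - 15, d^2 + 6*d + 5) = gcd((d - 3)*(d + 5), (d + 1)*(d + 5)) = d + 5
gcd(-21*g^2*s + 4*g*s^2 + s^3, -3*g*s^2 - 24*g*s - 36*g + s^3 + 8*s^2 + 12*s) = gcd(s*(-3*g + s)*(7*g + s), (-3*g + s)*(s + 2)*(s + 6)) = -3*g + s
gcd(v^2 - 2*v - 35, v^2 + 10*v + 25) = v + 5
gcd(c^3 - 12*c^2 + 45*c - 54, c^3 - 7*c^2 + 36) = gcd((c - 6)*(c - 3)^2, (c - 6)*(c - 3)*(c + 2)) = c^2 - 9*c + 18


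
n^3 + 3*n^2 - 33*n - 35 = (n - 5)*(n + 1)*(n + 7)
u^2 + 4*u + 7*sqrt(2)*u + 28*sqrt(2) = (u + 4)*(u + 7*sqrt(2))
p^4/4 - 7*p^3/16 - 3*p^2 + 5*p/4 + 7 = (p/4 + 1/2)*(p - 4)*(p - 7/4)*(p + 2)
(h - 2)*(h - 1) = h^2 - 3*h + 2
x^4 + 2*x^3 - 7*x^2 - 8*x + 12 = (x - 2)*(x - 1)*(x + 2)*(x + 3)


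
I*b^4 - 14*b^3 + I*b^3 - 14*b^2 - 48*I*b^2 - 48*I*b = b*(b + 6*I)*(b + 8*I)*(I*b + I)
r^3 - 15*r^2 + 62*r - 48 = (r - 8)*(r - 6)*(r - 1)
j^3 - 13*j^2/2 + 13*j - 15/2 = (j - 3)*(j - 5/2)*(j - 1)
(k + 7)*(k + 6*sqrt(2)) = k^2 + 7*k + 6*sqrt(2)*k + 42*sqrt(2)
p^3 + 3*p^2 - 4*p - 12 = (p - 2)*(p + 2)*(p + 3)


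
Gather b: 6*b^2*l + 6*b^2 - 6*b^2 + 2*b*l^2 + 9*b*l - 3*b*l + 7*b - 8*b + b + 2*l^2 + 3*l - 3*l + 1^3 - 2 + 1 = 6*b^2*l + b*(2*l^2 + 6*l) + 2*l^2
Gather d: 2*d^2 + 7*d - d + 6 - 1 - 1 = 2*d^2 + 6*d + 4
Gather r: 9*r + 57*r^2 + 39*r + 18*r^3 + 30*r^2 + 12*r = 18*r^3 + 87*r^2 + 60*r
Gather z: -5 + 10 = 5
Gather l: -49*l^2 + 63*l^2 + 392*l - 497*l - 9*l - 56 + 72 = 14*l^2 - 114*l + 16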